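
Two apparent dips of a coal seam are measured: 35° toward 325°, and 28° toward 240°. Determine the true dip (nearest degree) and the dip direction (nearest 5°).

true dip 40°, dip direction 290°

Each apparent-dip line lies in the plane. As unit vectors (x east, y north, z up), v₁ plunges 35°→325° and v₂ plunges 28°→240°.
n = v₁ × v₂ = (-0.568, 0.218, 0.721) (taken with n_z > 0).
Dip δ = arctan(|n_h|/n_z) = arctan(0.609/0.721) = 40.2°.
Dip direction = azimuth of (n_x, n_y) = atan2(-0.568, 0.218) = 291°.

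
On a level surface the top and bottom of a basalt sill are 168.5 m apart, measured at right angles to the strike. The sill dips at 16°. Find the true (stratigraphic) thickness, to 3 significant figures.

True thickness t = w · sin(dip) = 168.5 × sin 16°
t = 168.5 × 0.2756 = 46.445 m

46.4 m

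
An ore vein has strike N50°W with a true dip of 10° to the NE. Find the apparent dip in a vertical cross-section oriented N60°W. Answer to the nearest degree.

2°

The strike is N50°W and the section trends N60°W; the acute angle between them is β = 10°.
tan α = tan 10° × sin 10° = 0.1763 × 0.1736 = 0.0306
α = arctan(0.0306) = 1.75°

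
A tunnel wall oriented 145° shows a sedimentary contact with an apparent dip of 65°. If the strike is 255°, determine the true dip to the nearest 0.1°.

66.3°

β = acute angle between strike 255° and section 145° = 70°.
tan(true dip) = tan 65° / sin 70° = 2.2821
true dip = arctan 2.2821 = 66.34°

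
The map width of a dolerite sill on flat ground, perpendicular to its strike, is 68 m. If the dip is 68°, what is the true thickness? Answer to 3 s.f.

True thickness t = w · sin(dip) = 68 × sin 68°
t = 68 × 0.9272 = 63.049 m

63.0 m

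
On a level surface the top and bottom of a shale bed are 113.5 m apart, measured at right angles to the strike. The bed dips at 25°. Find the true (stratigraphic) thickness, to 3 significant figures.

48.0 m

True thickness t = w · sin(dip) = 113.5 × sin 25°
t = 113.5 × 0.4226 = 47.967 m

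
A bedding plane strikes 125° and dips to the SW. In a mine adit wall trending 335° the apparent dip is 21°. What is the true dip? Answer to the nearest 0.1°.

β = acute angle between strike 125° and section 335° = 30°.
tan(true dip) = tan 21° / sin 30° = 0.7677
δ = arctan(0.7677) = 37.51°

37.5°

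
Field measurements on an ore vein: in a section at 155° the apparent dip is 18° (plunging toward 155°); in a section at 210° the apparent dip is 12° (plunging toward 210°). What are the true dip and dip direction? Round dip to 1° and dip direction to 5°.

true dip 18°, dip direction 160°

Each apparent-dip line lies in the plane. As unit vectors (x east, y north, z up), v₁ plunges 18°→155° and v₂ plunges 12°→210°.
Cross product v₁ × v₂ gives the pole to the plane: n ∝ (0.083, -0.235, 0.762).
Dip δ = arctan(|n_h|/n_z) = arctan(0.249/0.762) = 18.1°.
The horizontal component of n points toward azimuth atan2(n_x, n_y) = 161°, the dip direction.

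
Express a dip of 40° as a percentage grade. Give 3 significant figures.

grade % = 100 × tan 40° = 100 × 0.8391

83.9%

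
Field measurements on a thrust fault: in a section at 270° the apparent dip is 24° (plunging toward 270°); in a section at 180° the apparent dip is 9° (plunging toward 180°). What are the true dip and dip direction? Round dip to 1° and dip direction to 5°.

The two traces are lines in the plane: v₁ = (sin 270°·cos 24°, cos 270°·cos 24°, −sin 24°), v₂ = (sin 180°·cos 9°, cos 180°·cos 9°, −sin 9°).
The plane normal is n = v₁ × v₂ ∝ (-0.402, -0.143, 0.902).
Dip δ = arctan(|n_h|/n_z) = arctan(0.426/0.902) = 25.3°.
Dip direction = azimuth of (n_x, n_y) = atan2(-0.402, -0.143) = 250°.

true dip 25°, dip direction 250°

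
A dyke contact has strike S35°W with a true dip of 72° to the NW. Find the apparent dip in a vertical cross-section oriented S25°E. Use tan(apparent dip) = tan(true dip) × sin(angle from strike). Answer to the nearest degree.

69°

Angle between strike (S35°W) and section (S25°E): β = 60°.
tan α = tan 72° × sin 60° = 3.0777 × 0.8660 = 2.6654
α = arctan(2.6654) = 69.43°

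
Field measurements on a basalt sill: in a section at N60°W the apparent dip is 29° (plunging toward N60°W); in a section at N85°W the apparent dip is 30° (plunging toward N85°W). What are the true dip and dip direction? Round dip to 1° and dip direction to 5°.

true dip 30°, dip direction 280°

The two traces are lines in the plane: v₁ = (sin 300°·cos 29°, cos 300°·cos 29°, −sin 29°), v₂ = (sin 275°·cos 30°, cos 275°·cos 30°, −sin 30°).
Cross product v₁ × v₂ gives the pole to the plane: n ∝ (-0.182, 0.040, 0.320).
True dip = arccos(n_z / |n|) = arccos(0.8643) = 30.2°.
The horizontal component of n points toward azimuth atan2(n_x, n_y) = 282°, the dip direction.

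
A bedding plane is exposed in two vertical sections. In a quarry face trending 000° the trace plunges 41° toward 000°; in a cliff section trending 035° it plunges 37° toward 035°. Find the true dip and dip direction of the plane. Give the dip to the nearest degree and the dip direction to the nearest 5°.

Represent each trace as a vector plunging at its apparent dip toward its trend (east-north-up frame): v₁ = (0.000, 0.755, -0.656), v₂ = (0.458, 0.654, -0.602).
The plane normal is n = v₁ × v₂ ∝ (0.025, 0.301, 0.346).
tan δ = √(n_x²+n_y²)/n_z = 0.302/0.346, so δ = 41.1°.
Dip direction = atan2(0.025, 0.301) = 5° (azimuth of n's horizontal projection).

true dip 41°, dip direction 005°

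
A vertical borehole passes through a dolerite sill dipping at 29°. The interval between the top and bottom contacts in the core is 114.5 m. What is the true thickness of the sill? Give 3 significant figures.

100 m

True thickness t = h · cos(dip) = 114.5 × cos 29°
t = 114.5 × 0.8746 = 100.144 m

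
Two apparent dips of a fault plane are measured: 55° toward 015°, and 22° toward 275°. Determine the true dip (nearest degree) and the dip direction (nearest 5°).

true dip 58°, dip direction 350°

Represent each trace as a vector plunging at its apparent dip toward its trend (east-north-up frame): v₁ = (0.148, 0.554, -0.819), v₂ = (-0.924, 0.081, -0.375).
n = v₁ × v₂ = (-0.141, 0.812, 0.524) (taken with n_z > 0).
Dip δ = arctan(|n_h|/n_z) = arctan(0.824/0.524) = 57.6°.
Dip direction = atan2(-0.141, 0.812) = 350° (azimuth of n's horizontal projection).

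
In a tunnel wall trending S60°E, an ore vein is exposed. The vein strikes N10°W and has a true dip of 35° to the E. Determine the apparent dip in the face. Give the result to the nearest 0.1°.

28.2°

The strike is N10°W and the section trends S60°E; the acute angle between them is β = 50°.
tan α = tan 35° × sin 50° = 0.7002 × 0.7660 = 0.5364
α = arctan(0.5364) = 28.21°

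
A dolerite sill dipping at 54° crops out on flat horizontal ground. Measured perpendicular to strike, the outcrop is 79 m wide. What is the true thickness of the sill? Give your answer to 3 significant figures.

True thickness t = w · sin(dip) = 79 × sin 54°
t = 79 × 0.8090 = 63.912 m

63.9 m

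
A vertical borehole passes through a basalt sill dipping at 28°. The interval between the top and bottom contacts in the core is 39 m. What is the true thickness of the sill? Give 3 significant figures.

True thickness t = h · cos(dip) = 39 × cos 28°
t = 39 × 0.8829 = 34.435 m

34.4 m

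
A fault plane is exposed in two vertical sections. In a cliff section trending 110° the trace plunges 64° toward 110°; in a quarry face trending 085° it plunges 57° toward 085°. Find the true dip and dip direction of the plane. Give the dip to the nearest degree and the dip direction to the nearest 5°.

Represent each trace as a vector plunging at its apparent dip toward its trend (east-north-up frame): v₁ = (0.412, -0.150, -0.899), v₂ = (0.543, 0.047, -0.839).
Cross product v₁ × v₂ gives the pole to the plane: n ∝ (0.168, -0.142, 0.101).
tan δ = √(n_x²+n_y²)/n_z = 0.220/0.101, so δ = 65.4°.
Dip direction = atan2(0.168, -0.142) = 130° (azimuth of n's horizontal projection).

true dip 65°, dip direction 130°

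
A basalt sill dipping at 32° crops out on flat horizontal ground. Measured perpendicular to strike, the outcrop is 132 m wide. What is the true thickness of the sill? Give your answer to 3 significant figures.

True thickness t = w · sin(dip) = 132 × sin 32°
t = 132 × 0.5299 = 69.949 m

69.9 m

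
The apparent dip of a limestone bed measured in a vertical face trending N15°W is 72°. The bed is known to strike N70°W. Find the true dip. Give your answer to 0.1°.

β = acute angle between strike N70°W and section N15°W = 55°.
tan(true dip) = tan 72° / sin 55° = 3.7572
δ = arctan(3.7572) = 75.10°

75.1°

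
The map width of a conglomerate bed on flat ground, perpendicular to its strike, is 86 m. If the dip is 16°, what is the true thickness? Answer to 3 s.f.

23.7 m

True thickness t = w · sin(dip) = 86 × sin 16°
t = 86 × 0.2756 = 23.705 m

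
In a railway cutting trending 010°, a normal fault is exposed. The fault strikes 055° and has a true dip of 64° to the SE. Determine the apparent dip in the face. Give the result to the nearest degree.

The strike is 055° and the section trends 010°; the acute angle between them is β = 45°.
tan α = tan 64° × sin 45° = 2.0503 × 0.7071 = 1.4498
α = arctan(1.4498) = 55.40°

55°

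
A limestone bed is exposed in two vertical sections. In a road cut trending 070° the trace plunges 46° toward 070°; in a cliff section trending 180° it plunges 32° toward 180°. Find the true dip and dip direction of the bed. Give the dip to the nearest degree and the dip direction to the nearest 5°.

true dip 56°, dip direction 115°

Represent each trace as a vector plunging at its apparent dip toward its trend (east-north-up frame): v₁ = (0.653, 0.238, -0.719), v₂ = (0.000, -0.848, -0.530).
Cross product v₁ × v₂ gives the pole to the plane: n ∝ (0.736, -0.346, 0.554).
True dip = arccos(n_z / |n|) = arccos(0.5627) = 55.8°.
Dip direction = atan2(0.736, -0.346) = 115° (azimuth of n's horizontal projection).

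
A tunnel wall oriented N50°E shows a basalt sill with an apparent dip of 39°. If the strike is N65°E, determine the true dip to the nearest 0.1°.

The section is 15° from the strike.
tan δ = tan α / sin β = tan 39° / sin 15° = 0.8098 / 0.2588 = 3.1288
true dip = arctan 3.1288 = 72.28°

72.3°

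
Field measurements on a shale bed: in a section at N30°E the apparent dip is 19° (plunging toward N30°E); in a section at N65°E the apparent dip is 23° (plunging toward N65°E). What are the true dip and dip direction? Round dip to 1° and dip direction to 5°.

Each apparent-dip line lies in the plane. As unit vectors (x east, y north, z up), v₁ plunges 19°→N30°E and v₂ plunges 23°→N65°E.
n = v₁ × v₂ = (0.193, 0.087, 0.499) (taken with n_z > 0).
Dip δ = arctan(|n_h|/n_z) = arctan(0.212/0.499) = 23.0°.
The horizontal component of n points toward azimuth atan2(n_x, n_y) = 66°, the dip direction.

true dip 23°, dip direction 065°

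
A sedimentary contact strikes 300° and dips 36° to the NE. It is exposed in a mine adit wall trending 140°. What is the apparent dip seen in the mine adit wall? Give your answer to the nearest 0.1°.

The section lies 20° from the strike.
tan α = tan 36° × sin 20° = 0.7265 × 0.3420 = 0.2485
apparent dip = arctan 0.2485 = 13.95°

14.0°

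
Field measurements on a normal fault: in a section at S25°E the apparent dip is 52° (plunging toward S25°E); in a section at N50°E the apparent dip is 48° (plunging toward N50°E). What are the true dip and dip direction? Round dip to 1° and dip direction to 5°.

The two traces are lines in the plane: v₁ = (sin 155°·cos 52°, cos 155°·cos 52°, −sin 52°), v₂ = (sin 50°·cos 48°, cos 50°·cos 48°, −sin 48°).
The plane normal is n = v₁ × v₂ ∝ (0.754, -0.211, 0.398).
True dip = arccos(n_z / |n|) = arccos(0.4533) = 63.0°.
Dip direction = atan2(0.754, -0.211) = 106° (azimuth of n's horizontal projection).

true dip 63°, dip direction 105°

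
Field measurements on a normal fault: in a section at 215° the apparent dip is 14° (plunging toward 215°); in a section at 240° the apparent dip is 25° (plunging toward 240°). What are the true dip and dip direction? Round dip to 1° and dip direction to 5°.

Represent each trace as a vector plunging at its apparent dip toward its trend (east-north-up frame): v₁ = (-0.557, -0.795, -0.242), v₂ = (-0.785, -0.453, -0.423).
Cross product v₁ × v₂ gives the pole to the plane: n ∝ (-0.226, 0.045, 0.372).
Dip δ = arctan(|n_h|/n_z) = arctan(0.231/0.372) = 31.8°.
Dip direction = atan2(-0.226, 0.045) = 281° (azimuth of n's horizontal projection).

true dip 32°, dip direction 280°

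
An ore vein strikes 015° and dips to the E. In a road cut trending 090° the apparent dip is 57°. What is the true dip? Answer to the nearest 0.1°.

The section is 75° from the strike.
tan(true dip) = tan 57° / sin 75° = 1.5942
δ = arctan(1.5942) = 57.90°

57.9°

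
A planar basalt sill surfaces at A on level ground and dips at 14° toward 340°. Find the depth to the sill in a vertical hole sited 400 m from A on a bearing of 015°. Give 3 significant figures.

The hole lies 35° from the dip direction, so the down-dip offset is 400 × cos 35° = 327.66 m.
Depth = down-dip offset × tan(dip) = 327.66 × tan 14° = 327.66 × 0.2493
Depth = 81.70 m

81.7 m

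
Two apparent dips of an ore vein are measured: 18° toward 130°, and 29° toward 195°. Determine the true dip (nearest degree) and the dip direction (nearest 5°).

The two traces are lines in the plane: v₁ = (sin 130°·cos 18°, cos 130°·cos 18°, −sin 18°), v₂ = (sin 195°·cos 29°, cos 195°·cos 29°, −sin 29°).
The plane normal is n = v₁ × v₂ ∝ (-0.035, -0.423, 0.754).
True dip = arccos(n_z / |n|) = arccos(0.8713) = 29.4°.
Dip direction = atan2(-0.035, -0.423) = 185° (azimuth of n's horizontal projection).

true dip 29°, dip direction 185°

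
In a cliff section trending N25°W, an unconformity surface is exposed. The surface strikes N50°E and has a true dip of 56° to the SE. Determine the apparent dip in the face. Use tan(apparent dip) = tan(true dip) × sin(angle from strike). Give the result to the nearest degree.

The strike is N50°E and the section trends N25°W; the acute angle between them is β = 75°.
tan(apparent dip) = tan 56° · sin 75° = 1.4320
apparent dip = arctan 1.4320 = 55.07°

55°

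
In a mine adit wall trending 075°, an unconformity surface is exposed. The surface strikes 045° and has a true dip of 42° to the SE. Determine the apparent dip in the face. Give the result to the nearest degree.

The section lies 30° from the strike.
tan(apparent dip) = tan 42° · sin 30° = 0.4502
α = arctan(0.4502) = 24.24°

24°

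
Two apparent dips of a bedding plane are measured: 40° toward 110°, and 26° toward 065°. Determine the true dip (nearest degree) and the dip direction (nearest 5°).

true dip 40°, dip direction 120°

The two traces are lines in the plane: v₁ = (sin 110°·cos 40°, cos 110°·cos 40°, −sin 40°), v₂ = (sin 65°·cos 26°, cos 65°·cos 26°, −sin 26°).
The plane normal is n = v₁ × v₂ ∝ (0.359, -0.208, 0.487).
tan δ = √(n_x²+n_y²)/n_z = 0.415/0.487, so δ = 40.4°.
Dip direction = atan2(0.359, -0.208) = 120° (azimuth of n's horizontal projection).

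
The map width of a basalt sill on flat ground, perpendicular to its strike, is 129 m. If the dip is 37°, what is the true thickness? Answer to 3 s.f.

77.6 m

True thickness t = w · sin(dip) = 129 × sin 37°
t = 129 × 0.6018 = 77.634 m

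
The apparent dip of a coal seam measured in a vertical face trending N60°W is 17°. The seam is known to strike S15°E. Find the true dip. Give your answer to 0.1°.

23.4°

β = acute angle between strike S15°E and section N60°W = 45°.
tan(true dip) = tan 17° / sin 45° = 0.4324
δ = arctan(0.4324) = 23.38°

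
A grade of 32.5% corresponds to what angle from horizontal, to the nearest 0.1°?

tan θ = 32.5/100 = 0.3250
θ = arctan(0.3250) = 18.00°

18.0°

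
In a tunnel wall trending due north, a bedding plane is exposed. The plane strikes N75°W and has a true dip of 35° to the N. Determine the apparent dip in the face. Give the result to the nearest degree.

34°

The section lies 75° from the strike.
tan(apparent dip) = tan 35° · sin 75° = 0.6763
α = arctan(0.6763) = 34.07°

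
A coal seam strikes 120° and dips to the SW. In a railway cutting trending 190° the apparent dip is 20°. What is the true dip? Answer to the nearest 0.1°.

β = acute angle between strike 120° and section 190° = 70°.
tan(true dip) = tan 20° / sin 70° = 0.3873
δ = arctan(0.3873) = 21.17°

21.2°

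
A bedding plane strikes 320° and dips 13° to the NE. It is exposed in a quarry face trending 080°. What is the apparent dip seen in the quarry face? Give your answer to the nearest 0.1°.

Angle between strike (320°) and section (080°): β = 60°.
tan α = tan 13° × sin 60° = 0.2309 × 0.8660 = 0.1999
α = arctan(0.1999) = 11.31°

11.3°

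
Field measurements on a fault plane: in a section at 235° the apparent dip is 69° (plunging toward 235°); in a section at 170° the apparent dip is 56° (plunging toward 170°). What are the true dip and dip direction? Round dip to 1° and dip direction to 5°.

The two traces are lines in the plane: v₁ = (sin 235°·cos 69°, cos 235°·cos 69°, −sin 69°), v₂ = (sin 170°·cos 56°, cos 170°·cos 56°, −sin 56°).
Cross product v₁ × v₂ gives the pole to the plane: n ∝ (-0.344, -0.334, 0.182).
True dip = arccos(n_z / |n|) = arccos(0.3544) = 69.2°.
Dip direction = atan2(-0.344, -0.334) = 226° (azimuth of n's horizontal projection).

true dip 69°, dip direction 225°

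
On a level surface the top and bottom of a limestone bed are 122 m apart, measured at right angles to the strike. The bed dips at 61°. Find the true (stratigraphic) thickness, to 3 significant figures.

107 m

True thickness t = w · sin(dip) = 122 × sin 61°
t = 122 × 0.8746 = 106.704 m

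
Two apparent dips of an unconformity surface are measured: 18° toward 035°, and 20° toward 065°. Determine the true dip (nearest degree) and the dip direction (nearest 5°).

true dip 20°, dip direction 060°

Represent each trace as a vector plunging at its apparent dip toward its trend (east-north-up frame): v₁ = (0.546, 0.779, -0.309), v₂ = (0.852, 0.397, -0.342).
n = v₁ × v₂ = (0.144, 0.077, 0.447) (taken with n_z > 0).
True dip = arccos(n_z / |n|) = arccos(0.9395) = 20.0°.
Dip direction = atan2(0.144, 0.077) = 62° (azimuth of n's horizontal projection).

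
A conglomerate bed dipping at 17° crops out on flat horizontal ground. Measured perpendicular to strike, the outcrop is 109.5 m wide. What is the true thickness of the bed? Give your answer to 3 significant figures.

32.0 m

True thickness t = w · sin(dip) = 109.5 × sin 17°
t = 109.5 × 0.2924 = 32.015 m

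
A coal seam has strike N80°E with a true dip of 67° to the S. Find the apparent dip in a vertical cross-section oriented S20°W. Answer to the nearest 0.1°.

63.9°

Angle between strike (N80°E) and section (S20°W): β = 60°.
tan(apparent dip) = tan 67° · sin 60° = 2.0402
α = arctan(2.0402) = 63.89°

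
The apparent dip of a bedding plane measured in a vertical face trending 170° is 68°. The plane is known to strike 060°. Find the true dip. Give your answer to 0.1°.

69.2°

β = acute angle between strike 060° and section 170° = 70°.
tan(true dip) = tan 68° / sin 70° = 2.6339
true dip = arctan 2.6339 = 69.21°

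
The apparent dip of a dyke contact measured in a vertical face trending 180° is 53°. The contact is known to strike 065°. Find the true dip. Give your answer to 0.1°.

β = acute angle between strike 065° and section 180° = 65°.
tan(true dip) = tan 53° / sin 65° = 1.4642
true dip = arctan 1.4642 = 55.67°

55.7°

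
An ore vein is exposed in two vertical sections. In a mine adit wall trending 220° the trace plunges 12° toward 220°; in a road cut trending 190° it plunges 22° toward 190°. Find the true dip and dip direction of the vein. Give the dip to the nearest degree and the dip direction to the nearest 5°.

Represent each trace as a vector plunging at its apparent dip toward its trend (east-north-up frame): v₁ = (-0.629, -0.749, -0.208), v₂ = (-0.161, -0.913, -0.375).
The plane normal is n = v₁ × v₂ ∝ (0.091, -0.202, 0.453).
Dip δ = arctan(|n_h|/n_z) = arctan(0.222/0.453) = 26.0°.
Dip direction = azimuth of (n_x, n_y) = atan2(0.091, -0.202) = 156°.

true dip 26°, dip direction 155°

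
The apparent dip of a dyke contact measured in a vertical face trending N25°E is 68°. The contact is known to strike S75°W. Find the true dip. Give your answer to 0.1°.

72.8°

The section is 50° from the strike.
tan(true dip) = tan 68° / sin 50° = 3.2310
δ = arctan(3.2310) = 72.80°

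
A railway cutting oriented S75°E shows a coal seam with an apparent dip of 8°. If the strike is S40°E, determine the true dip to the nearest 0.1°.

13.8°

β = acute angle between strike S40°E and section S75°E = 35°.
tan(true dip) = tan 8° / sin 35° = 0.2450
true dip = arctan 0.2450 = 13.77°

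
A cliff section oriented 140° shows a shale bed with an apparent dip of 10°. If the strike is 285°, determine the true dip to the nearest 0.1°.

The section is 35° from the strike.
tan δ = tan α / sin β = tan 10° / sin 35° = 0.1763 / 0.5736 = 0.3074
true dip = arctan 0.3074 = 17.09°

17.1°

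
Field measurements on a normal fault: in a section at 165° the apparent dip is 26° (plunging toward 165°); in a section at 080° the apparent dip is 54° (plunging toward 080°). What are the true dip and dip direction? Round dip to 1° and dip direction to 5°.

Represent each trace as a vector plunging at its apparent dip toward its trend (east-north-up frame): v₁ = (0.233, -0.868, -0.438), v₂ = (0.579, 0.102, -0.809).
n = v₁ × v₂ = (0.747, -0.066, 0.526) (taken with n_z > 0).
True dip = arccos(n_z / |n|) = arccos(0.5744) = 54.9°.
Dip direction = azimuth of (n_x, n_y) = atan2(0.747, -0.066) = 95°.

true dip 55°, dip direction 095°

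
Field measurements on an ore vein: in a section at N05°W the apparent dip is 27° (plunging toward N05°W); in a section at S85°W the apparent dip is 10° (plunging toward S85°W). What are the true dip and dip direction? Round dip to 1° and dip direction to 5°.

true dip 28°, dip direction 335°

Represent each trace as a vector plunging at its apparent dip toward its trend (east-north-up frame): v₁ = (-0.078, 0.888, -0.454), v₂ = (-0.981, -0.086, -0.174).
n = v₁ × v₂ = (-0.193, 0.432, 0.877) (taken with n_z > 0).
tan δ = √(n_x²+n_y²)/n_z = 0.473/0.877, so δ = 28.3°.
The horizontal component of n points toward azimuth atan2(n_x, n_y) = 336°, the dip direction.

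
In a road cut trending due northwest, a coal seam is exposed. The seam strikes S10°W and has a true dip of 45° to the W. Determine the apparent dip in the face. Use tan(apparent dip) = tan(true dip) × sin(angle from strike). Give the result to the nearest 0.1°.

39.3°

Angle between strike (S10°W) and section (due northwest): β = 55°.
tan α = tan 45° × sin 55° = 1.0000 × 0.8192 = 0.8192
apparent dip = arctan 0.8192 = 39.32°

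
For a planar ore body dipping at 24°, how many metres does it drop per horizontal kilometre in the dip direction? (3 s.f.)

445 m

drop per km = 1000 × tan 24° = 1000 × 0.4452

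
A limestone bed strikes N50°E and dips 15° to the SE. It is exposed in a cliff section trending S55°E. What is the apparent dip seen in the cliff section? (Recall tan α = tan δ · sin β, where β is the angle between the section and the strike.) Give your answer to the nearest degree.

15°

Angle between strike (N50°E) and section (S55°E): β = 75°.
tan α = tan 15° × sin 75° = 0.2679 × 0.9659 = 0.2588
α = arctan(0.2588) = 14.51°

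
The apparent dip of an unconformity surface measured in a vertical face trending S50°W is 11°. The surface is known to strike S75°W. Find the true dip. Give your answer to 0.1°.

24.7°

The section is 25° from the strike.
tan δ = tan α / sin β = tan 11° / sin 25° = 0.1944 / 0.4226 = 0.4599
δ = arctan(0.4599) = 24.70°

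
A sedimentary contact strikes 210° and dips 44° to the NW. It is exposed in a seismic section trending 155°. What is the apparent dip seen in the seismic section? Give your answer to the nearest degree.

38°

Angle between strike (210°) and section (155°): β = 55°.
tan α = tan 44° × sin 55° = 0.9657 × 0.8192 = 0.7910
α = arctan(0.7910) = 38.35°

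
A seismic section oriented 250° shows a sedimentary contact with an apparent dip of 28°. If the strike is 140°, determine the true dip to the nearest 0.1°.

29.5°

The section is 70° from the strike.
tan δ = tan α / sin β = tan 28° / sin 70° = 0.5317 / 0.9397 = 0.5658
δ = arctan(0.5658) = 29.50°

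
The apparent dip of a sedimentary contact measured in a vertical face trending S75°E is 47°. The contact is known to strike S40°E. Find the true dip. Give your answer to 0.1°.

The section is 35° from the strike.
tan δ = tan α / sin β = tan 47° / sin 35° = 1.0724 / 0.5736 = 1.8696
δ = arctan(1.8696) = 61.86°

61.9°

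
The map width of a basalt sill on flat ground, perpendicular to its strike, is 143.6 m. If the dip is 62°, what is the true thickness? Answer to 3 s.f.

True thickness t = w · sin(dip) = 143.6 × sin 62°
t = 143.6 × 0.8829 = 126.791 m

127 m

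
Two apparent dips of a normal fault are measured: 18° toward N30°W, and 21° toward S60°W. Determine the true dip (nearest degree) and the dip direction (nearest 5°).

The two traces are lines in the plane: v₁ = (sin 330°·cos 18°, cos 330°·cos 18°, −sin 18°), v₂ = (sin 240°·cos 21°, cos 240°·cos 21°, −sin 21°).
n = v₁ × v₂ = (-0.439, 0.079, 0.888) (taken with n_z > 0).
tan δ = √(n_x²+n_y²)/n_z = 0.447/0.888, so δ = 26.7°.
Dip direction = azimuth of (n_x, n_y) = atan2(-0.439, 0.079) = 280°.

true dip 27°, dip direction 280°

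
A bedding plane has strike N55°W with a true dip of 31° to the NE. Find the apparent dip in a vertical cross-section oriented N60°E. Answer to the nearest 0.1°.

The section lies 65° from the strike.
tan(apparent dip) = tan 31° · sin 65° = 0.5446
α = arctan(0.5446) = 28.57°

28.6°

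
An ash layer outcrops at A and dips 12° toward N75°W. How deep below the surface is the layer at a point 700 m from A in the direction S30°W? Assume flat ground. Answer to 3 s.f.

38.5 m

The hole lies 75° from the dip direction, so the down-dip offset is 700 × cos 75° = 181.17 m.
Depth = down-dip offset × tan(dip) = 181.17 × tan 12° = 181.17 × 0.2126
Depth = 38.51 m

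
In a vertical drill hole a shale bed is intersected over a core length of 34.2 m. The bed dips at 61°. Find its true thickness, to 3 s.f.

True thickness t = h · cos(dip) = 34.2 × cos 61°
t = 34.2 × 0.4848 = 16.580 m

16.6 m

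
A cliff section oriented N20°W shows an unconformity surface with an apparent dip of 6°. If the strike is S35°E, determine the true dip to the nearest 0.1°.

The section is 15° from the strike.
tan(true dip) = tan 6° / sin 15° = 0.4061
δ = arctan(0.4061) = 22.10°

22.1°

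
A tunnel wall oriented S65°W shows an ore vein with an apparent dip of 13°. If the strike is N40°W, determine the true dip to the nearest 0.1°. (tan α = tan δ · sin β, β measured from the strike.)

13.4°

The section is 75° from the strike.
tan δ = tan α / sin β = tan 13° / sin 75° = 0.2309 / 0.9659 = 0.2390
δ = arctan(0.2390) = 13.44°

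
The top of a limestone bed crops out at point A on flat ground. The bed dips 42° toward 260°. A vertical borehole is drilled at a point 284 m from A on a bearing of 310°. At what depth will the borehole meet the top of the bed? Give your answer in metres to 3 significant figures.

164 m

The hole lies 50° from the dip direction, so the down-dip offset is 284 × cos 50° = 182.55 m.
Depth = down-dip offset × tan(dip) = 182.55 × tan 42° = 182.55 × 0.9004
Depth = 164.37 m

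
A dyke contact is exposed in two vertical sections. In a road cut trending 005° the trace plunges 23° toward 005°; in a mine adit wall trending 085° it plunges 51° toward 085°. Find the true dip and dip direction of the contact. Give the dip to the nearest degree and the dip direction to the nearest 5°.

true dip 51°, dip direction 075°

Each apparent-dip line lies in the plane. As unit vectors (x east, y north, z up), v₁ plunges 23°→005° and v₂ plunges 51°→085°.
Cross product v₁ × v₂ gives the pole to the plane: n ∝ (0.691, 0.183, 0.570).
True dip = arccos(n_z / |n|) = arccos(0.6237) = 51.4°.
Dip direction = atan2(0.691, 0.183) = 75° (azimuth of n's horizontal projection).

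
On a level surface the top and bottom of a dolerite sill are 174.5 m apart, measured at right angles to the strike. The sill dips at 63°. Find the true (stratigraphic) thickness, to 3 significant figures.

155 m

True thickness t = w · sin(dip) = 174.5 × sin 63°
t = 174.5 × 0.8910 = 155.481 m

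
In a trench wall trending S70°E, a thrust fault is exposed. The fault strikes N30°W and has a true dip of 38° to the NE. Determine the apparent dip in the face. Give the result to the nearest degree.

The section lies 40° from the strike.
tan α = tan 38° × sin 40° = 0.7813 × 0.6428 = 0.5022
α = arctan(0.5022) = 26.67°

27°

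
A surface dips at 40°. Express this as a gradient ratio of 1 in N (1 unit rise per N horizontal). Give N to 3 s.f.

1 : N means tan θ = 1/N, so N = 1/tan 40° = 1/0.8391

1 in 1.19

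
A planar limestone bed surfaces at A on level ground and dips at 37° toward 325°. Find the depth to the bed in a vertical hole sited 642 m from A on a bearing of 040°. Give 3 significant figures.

The hole lies 75° from the dip direction, so the down-dip offset is 642 × cos 75° = 166.16 m.
Depth = down-dip offset × tan(dip) = 166.16 × tan 37° = 166.16 × 0.7536
Depth = 125.21 m

125 m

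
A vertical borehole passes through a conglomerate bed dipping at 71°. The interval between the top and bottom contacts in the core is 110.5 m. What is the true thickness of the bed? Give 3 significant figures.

36.0 m

True thickness t = h · cos(dip) = 110.5 × cos 71°
t = 110.5 × 0.3256 = 35.975 m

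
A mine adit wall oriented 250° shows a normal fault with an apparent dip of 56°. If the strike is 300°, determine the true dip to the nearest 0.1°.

The section is 50° from the strike.
tan(true dip) = tan 56° / sin 50° = 1.9353
δ = arctan(1.9353) = 62.67°

62.7°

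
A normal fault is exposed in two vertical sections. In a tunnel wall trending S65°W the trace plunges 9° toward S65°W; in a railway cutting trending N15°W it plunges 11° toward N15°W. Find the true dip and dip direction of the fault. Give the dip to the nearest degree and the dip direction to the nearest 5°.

true dip 15°, dip direction 300°

Represent each trace as a vector plunging at its apparent dip toward its trend (east-north-up frame): v₁ = (-0.895, -0.417, -0.156), v₂ = (-0.254, 0.948, -0.191).
The plane normal is n = v₁ × v₂ ∝ (-0.228, 0.131, 0.955).
tan δ = √(n_x²+n_y²)/n_z = 0.263/0.955, so δ = 15.4°.
Dip direction = azimuth of (n_x, n_y) = atan2(-0.228, 0.131) = 300°.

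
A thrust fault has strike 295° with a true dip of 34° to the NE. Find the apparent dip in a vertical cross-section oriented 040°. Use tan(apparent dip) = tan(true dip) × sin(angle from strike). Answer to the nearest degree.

33°

The strike is 295° and the section trends 040°; the acute angle between them is β = 75°.
tan(apparent dip) = tan 34° · sin 75° = 0.6515
apparent dip = arctan 0.6515 = 33.09°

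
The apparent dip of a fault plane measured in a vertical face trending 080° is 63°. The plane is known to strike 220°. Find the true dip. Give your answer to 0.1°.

71.9°

β = acute angle between strike 220° and section 080° = 40°.
tan δ = tan α / sin β = tan 63° / sin 40° = 1.9626 / 0.6428 = 3.0533
true dip = arctan 3.0533 = 71.87°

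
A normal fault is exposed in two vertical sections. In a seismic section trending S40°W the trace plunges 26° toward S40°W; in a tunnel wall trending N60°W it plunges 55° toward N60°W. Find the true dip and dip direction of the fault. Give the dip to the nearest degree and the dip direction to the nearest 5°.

true dip 55°, dip direction 290°

Each apparent-dip line lies in the plane. As unit vectors (x east, y north, z up), v₁ plunges 26°→S40°W and v₂ plunges 55°→N60°W.
The plane normal is n = v₁ × v₂ ∝ (-0.690, 0.255, 0.508).
Dip δ = arctan(|n_h|/n_z) = arctan(0.736/0.508) = 55.4°.
The horizontal component of n points toward azimuth atan2(n_x, n_y) = 290°, the dip direction.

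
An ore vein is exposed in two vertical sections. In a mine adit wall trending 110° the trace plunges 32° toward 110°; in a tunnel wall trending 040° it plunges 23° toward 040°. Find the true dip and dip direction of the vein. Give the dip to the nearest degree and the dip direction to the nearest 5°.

true dip 34°, dip direction 090°

Each apparent-dip line lies in the plane. As unit vectors (x east, y north, z up), v₁ plunges 32°→110° and v₂ plunges 23°→040°.
n = v₁ × v₂ = (0.487, -0.002, 0.734) (taken with n_z > 0).
tan δ = √(n_x²+n_y²)/n_z = 0.487/0.734, so δ = 33.6°.
Dip direction = atan2(0.487, -0.002) = 90° (azimuth of n's horizontal projection).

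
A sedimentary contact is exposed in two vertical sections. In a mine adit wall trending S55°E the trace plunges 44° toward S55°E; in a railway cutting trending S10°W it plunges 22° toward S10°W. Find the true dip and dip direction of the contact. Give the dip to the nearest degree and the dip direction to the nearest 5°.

true dip 44°, dip direction 125°

Each apparent-dip line lies in the plane. As unit vectors (x east, y north, z up), v₁ plunges 44°→S55°E and v₂ plunges 22°→S10°W.
n = v₁ × v₂ = (0.480, -0.333, 0.604) (taken with n_z > 0).
tan δ = √(n_x²+n_y²)/n_z = 0.584/0.604, so δ = 44.0°.
The horizontal component of n points toward azimuth atan2(n_x, n_y) = 125°, the dip direction.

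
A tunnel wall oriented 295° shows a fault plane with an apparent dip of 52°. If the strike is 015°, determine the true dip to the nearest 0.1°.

52.4°

The section is 80° from the strike.
tan δ = tan α / sin β = tan 52° / sin 80° = 1.2799 / 0.9848 = 1.2997
δ = arctan(1.2997) = 52.42°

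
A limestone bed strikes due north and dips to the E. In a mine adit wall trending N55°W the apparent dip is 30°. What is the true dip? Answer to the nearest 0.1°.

35.2°

The section is 55° from the strike.
tan δ = tan α / sin β = tan 30° / sin 55° = 0.5774 / 0.8192 = 0.7048
true dip = arctan 0.7048 = 35.18°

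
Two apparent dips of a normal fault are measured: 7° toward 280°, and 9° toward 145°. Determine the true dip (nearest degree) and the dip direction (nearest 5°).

true dip 20°, dip direction 210°

Represent each trace as a vector plunging at its apparent dip toward its trend (east-north-up frame): v₁ = (-0.977, 0.172, -0.122), v₂ = (0.567, -0.809, -0.156).
Cross product v₁ × v₂ gives the pole to the plane: n ∝ (-0.126, -0.222, 0.693).
True dip = arccos(n_z / |n|) = arccos(0.9385) = 20.2°.
The horizontal component of n points toward azimuth atan2(n_x, n_y) = 209°, the dip direction.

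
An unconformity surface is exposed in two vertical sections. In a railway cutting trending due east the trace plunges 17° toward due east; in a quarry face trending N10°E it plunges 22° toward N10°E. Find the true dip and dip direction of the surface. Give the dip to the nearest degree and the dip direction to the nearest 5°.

Each apparent-dip line lies in the plane. As unit vectors (x east, y north, z up), v₁ plunges 17°→due east and v₂ plunges 22°→N10°E.
n = v₁ × v₂ = (0.267, 0.311, 0.873) (taken with n_z > 0).
Dip δ = arctan(|n_h|/n_z) = arctan(0.410/0.873) = 25.2°.
The horizontal component of n points toward azimuth atan2(n_x, n_y) = 41°, the dip direction.

true dip 25°, dip direction 040°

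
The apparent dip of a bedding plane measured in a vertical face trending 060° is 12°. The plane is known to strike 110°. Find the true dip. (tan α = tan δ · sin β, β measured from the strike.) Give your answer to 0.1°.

15.5°

β = acute angle between strike 110° and section 060° = 50°.
tan δ = tan α / sin β = tan 12° / sin 50° = 0.2126 / 0.7660 = 0.2775
δ = arctan(0.2775) = 15.51°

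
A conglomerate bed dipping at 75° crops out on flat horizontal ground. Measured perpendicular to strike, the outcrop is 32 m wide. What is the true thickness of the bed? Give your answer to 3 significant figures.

True thickness t = w · sin(dip) = 32 × sin 75°
t = 32 × 0.9659 = 30.910 m

30.9 m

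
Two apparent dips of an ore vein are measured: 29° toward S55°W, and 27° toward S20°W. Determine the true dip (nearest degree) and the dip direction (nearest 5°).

The two traces are lines in the plane: v₁ = (sin 235°·cos 29°, cos 235°·cos 29°, −sin 29°), v₂ = (sin 200°·cos 27°, cos 200°·cos 27°, −sin 27°).
n = v₁ × v₂ = (-0.178, -0.178, 0.447) (taken with n_z > 0).
True dip = arccos(n_z / |n|) = arccos(0.8715) = 29.4°.
The horizontal component of n points toward azimuth atan2(n_x, n_y) = 225°, the dip direction.

true dip 29°, dip direction 225°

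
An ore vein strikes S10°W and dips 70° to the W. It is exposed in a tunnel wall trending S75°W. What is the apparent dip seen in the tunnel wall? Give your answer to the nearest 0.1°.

68.1°

Angle between strike (S10°W) and section (S75°W): β = 65°.
tan α = tan 70° × sin 65° = 2.7475 × 0.9063 = 2.4901
α = arctan(2.4901) = 68.12°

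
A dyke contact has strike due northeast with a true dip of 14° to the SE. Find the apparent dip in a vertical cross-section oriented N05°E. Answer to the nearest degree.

The strike is due northeast and the section trends N05°E; the acute angle between them is β = 40°.
tan(apparent dip) = tan 14° · sin 40° = 0.1603
α = arctan(0.1603) = 9.11°

9°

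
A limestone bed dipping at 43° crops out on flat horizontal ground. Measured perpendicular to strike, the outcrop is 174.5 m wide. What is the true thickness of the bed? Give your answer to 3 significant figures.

119 m

True thickness t = w · sin(dip) = 174.5 × sin 43°
t = 174.5 × 0.6820 = 119.009 m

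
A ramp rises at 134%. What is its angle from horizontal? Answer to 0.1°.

53.3°

tan θ = 134/100 = 1.3400
θ = arctan(1.3400) = 53.27°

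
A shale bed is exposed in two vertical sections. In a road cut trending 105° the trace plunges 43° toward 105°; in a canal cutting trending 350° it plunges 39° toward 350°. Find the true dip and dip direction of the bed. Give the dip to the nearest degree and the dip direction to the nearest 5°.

Each apparent-dip line lies in the plane. As unit vectors (x east, y north, z up), v₁ plunges 43°→105° and v₂ plunges 39°→350°.
The plane normal is n = v₁ × v₂ ∝ (0.641, 0.537, 0.515).
True dip = arccos(n_z / |n|) = arccos(0.5246) = 58.4°.
Dip direction = azimuth of (n_x, n_y) = atan2(0.641, 0.537) = 50°.

true dip 58°, dip direction 050°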